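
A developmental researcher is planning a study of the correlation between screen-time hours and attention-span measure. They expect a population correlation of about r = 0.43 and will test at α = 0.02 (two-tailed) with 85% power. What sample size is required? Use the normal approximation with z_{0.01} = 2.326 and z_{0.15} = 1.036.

n = 57

Fisher's z: C = ½·ln((1+r)/(1−r)) = ½·ln(2.5088) = 0.4599.
n = ((z_{α/2} + z_β)/C)² + 3.
(2.326 + 1.036) / 0.4599 = 3.362 / 0.4599 = 7.310.
n = 7.310² + 3 = 53.44 + 3 = 56.4.
Round up.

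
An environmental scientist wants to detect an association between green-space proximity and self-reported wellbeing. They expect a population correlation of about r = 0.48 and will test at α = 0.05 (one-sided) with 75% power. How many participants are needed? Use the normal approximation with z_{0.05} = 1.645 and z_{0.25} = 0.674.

n = 23

Fisher's z: C = ½·ln((1+r)/(1−r)) = ½·ln(2.8462) = 0.5230.
n = ((z_{α} + z_β)/C)² + 3.
(1.645 + 0.674) / 0.5230 = 2.319 / 0.5230 = 4.434.
n = 4.434² + 3 = 19.66 + 3 = 22.7.
Round up.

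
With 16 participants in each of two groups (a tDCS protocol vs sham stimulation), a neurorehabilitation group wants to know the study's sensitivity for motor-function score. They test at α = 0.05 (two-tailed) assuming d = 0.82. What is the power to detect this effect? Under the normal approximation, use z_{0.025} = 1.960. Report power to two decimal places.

For two equal groups, power = Φ(d·√(n/2) − z_{α/2}).
d·√(n/2) = 0.82 × √(16/2) = 0.82 × 2.828 = 2.319.
z_β = 2.319 − 1.960 = 0.359.
Power = Φ(0.359) = 0.640.

power ≈ 0.64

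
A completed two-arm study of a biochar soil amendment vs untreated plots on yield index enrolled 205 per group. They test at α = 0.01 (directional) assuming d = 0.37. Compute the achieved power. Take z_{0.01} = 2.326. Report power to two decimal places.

power ≈ 0.92

For two equal groups, power = Φ(d·√(n/2) − z_{α}).
d·√(n/2) = 0.37 × √(205/2) = 0.37 × 10.124 = 3.746.
z_β = 3.746 − 2.326 = 1.420.
Power = Φ(1.420) = 0.922.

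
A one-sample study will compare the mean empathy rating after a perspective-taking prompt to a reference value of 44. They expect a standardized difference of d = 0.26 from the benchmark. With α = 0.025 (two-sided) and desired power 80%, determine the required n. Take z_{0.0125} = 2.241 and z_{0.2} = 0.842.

For a one-sample test: n = ((z_{α/2} + z_β) / d)².
z_{α/2} + z_β = 2.241 + 0.842 = 3.083.
n = (3.083 / 0.26)² = 11.858² = 140.60.
Round up.

n = 141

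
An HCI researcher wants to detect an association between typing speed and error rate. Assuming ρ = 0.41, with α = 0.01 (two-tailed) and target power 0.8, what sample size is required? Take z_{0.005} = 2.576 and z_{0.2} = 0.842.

Fisher's z: C = ½·ln((1+r)/(1−r)) = ½·ln(2.3898) = 0.4356.
n = ((z_{α/2} + z_β)/C)² + 3.
(2.576 + 0.842) / 0.4356 = 3.418 / 0.4356 = 7.847.
n = 7.847² + 3 = 61.57 + 3 = 64.6.
Round up.

n = 65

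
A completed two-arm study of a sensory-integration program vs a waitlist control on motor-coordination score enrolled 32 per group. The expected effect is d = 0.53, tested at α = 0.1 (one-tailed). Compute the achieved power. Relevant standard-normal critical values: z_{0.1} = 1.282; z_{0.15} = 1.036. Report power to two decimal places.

For two equal groups, power = Φ(d·√(n/2) − z_{α}).
d·√(n/2) = 0.53 × √(32/2) = 0.53 × 4.000 = 2.120.
z_β = 2.120 − 1.282 = 0.838.
Power = Φ(0.838) = 0.799.

power ≈ 0.80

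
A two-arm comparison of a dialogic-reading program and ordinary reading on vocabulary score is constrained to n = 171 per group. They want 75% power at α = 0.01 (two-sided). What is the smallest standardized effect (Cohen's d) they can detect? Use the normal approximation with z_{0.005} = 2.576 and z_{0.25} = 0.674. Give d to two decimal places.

For two independent groups of n = 171 each: d_min = (z_{α/2} + z_β)·√(2/n).
z-sum = 2.576 + 0.674 = 3.250.
d_min = 3.250 × √(2/171) = 3.250 × 0.1081 = 0.351.

d_min ≈ 0.35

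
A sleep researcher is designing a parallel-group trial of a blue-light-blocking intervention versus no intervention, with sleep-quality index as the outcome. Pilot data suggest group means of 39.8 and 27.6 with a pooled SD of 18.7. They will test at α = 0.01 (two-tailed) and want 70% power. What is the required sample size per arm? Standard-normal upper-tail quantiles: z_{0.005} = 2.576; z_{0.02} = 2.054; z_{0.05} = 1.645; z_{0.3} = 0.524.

n = 46 per group

Cohen's d = |M₁ − M₂| / SD_pooled = |39.8 − 27.6| / 18.7 = 12.2 / 18.7 = 0.652.
For two independent groups with equal n: n = 2·((z_{α/2} + z_β) / d)².
z_{α/2} + z_β = 2.576 + 0.524 = 3.100.
n = 2 × (3.100 / 0.652)² = 2 × 4.755² = 2 × 22.61 = 45.2.
Round up to the next whole participant.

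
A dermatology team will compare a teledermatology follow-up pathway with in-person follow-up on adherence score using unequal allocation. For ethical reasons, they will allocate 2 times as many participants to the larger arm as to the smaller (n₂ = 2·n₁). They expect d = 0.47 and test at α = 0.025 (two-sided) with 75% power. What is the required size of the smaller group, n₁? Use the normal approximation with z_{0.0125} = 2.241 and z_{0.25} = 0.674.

With allocation ratio k = n₂/n₁ = 2, Var(x̄₁−x̄₂) = σ²(1/n₁ + 1/(k·n₁)) = σ²·(k+1)/(k·n₁).
So n₁ = (1 + 1/k)·((z_{α/2} + z_β)/d)² = 1.500 × (2.915/0.47)².
n₁ = 1.500 × 38.47 = 57.7.
Round up: n₁ = 58, giving n₂ = 2 × 58 = 116.

n₁ = 58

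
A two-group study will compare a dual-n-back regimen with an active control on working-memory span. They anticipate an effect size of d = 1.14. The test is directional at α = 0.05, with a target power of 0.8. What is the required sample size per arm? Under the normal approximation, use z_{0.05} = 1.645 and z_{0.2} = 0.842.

For two independent groups with equal n: n = 2·((z_{α} + z_β) / d)².
z_{α} + z_β = 1.645 + 0.842 = 2.487.
n = 2 × (2.487 / 1.14)² = 2 × 2.182² = 2 × 4.76 = 9.5.
Round up to the next whole participant.

n = 10 per group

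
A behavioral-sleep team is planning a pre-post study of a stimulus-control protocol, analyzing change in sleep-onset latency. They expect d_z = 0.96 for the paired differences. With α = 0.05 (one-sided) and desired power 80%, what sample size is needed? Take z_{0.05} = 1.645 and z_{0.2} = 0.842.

For a paired (one-sample on differences) test: n = ((z_{α} + z_β) / d)².
z_{α} + z_β = 1.645 + 0.842 = 2.487.
n = (2.487 / 0.96)² = 2.591² = 6.71.
Round up.

n = 7 pairs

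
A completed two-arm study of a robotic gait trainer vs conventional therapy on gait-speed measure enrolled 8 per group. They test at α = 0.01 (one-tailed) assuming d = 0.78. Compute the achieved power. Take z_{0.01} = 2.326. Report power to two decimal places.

power ≈ 0.22

For two equal groups, power = Φ(d·√(n/2) − z_{α}).
d·√(n/2) = 0.78 × √(8/2) = 0.78 × 2.000 = 1.560.
z_β = 1.560 − 2.326 = -0.766.
Power = Φ(-0.766) = 0.222.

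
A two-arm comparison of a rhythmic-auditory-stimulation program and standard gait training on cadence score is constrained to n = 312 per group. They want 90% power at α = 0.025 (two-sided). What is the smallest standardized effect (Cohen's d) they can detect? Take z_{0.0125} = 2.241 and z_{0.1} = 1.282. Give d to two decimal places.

d_min ≈ 0.28

For two independent groups of n = 312 each: d_min = (z_{α/2} + z_β)·√(2/n).
z-sum = 2.241 + 1.282 = 3.523.
d_min = 3.523 × √(2/312) = 3.523 × 0.0801 = 0.282.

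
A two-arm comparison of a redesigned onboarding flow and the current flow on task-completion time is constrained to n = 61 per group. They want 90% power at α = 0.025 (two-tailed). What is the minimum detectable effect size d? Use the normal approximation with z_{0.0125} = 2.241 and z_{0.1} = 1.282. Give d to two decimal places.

For two independent groups of n = 61 each: d_min = (z_{α/2} + z_β)·√(2/n).
z-sum = 2.241 + 1.282 = 3.523.
d_min = 3.523 × √(2/61) = 3.523 × 0.1811 = 0.638.

d_min ≈ 0.64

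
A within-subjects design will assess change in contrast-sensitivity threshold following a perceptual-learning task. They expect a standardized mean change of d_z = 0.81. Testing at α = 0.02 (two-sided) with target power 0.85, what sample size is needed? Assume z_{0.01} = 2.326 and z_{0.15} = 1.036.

n = 18 pairs

For a paired (one-sample on differences) test: n = ((z_{α/2} + z_β) / d)².
z_{α/2} + z_β = 2.326 + 1.036 = 3.362.
n = (3.362 / 0.81)² = 4.151² = 17.23.
Round up.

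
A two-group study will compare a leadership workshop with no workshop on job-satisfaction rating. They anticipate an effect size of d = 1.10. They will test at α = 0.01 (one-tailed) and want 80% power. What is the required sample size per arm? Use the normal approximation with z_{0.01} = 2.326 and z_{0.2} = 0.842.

For two independent groups with equal n: n = 2·((z_{α} + z_β) / d)².
z_{α} + z_β = 2.326 + 0.842 = 3.168.
n = 2 × (3.168 / 1.10)² = 2 × 2.880² = 2 × 8.29 = 16.6.
Round up to the next whole participant.

n = 17 per group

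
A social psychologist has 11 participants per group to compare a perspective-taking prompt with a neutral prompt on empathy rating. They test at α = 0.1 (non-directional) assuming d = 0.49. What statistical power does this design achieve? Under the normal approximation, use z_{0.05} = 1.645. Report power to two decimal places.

power ≈ 0.31

For two equal groups, power = Φ(d·√(n/2) − z_{α/2}).
d·√(n/2) = 0.49 × √(11/2) = 0.49 × 2.345 = 1.149.
z_β = 1.149 − 1.645 = -0.496.
Power = Φ(-0.496) = 0.310.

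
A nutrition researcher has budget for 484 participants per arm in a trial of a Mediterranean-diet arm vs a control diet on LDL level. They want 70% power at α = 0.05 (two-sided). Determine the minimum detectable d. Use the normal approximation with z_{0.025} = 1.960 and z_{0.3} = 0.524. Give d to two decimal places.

d_min ≈ 0.16

For two independent groups of n = 484 each: d_min = (z_{α/2} + z_β)·√(2/n).
z-sum = 1.960 + 0.524 = 2.484.
d_min = 2.484 × √(2/484) = 2.484 × 0.0643 = 0.160.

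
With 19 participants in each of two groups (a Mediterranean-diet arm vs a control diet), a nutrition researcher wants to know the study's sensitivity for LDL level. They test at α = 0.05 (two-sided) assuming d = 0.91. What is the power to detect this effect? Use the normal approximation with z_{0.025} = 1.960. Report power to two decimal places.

For two equal groups, power = Φ(d·√(n/2) − z_{α/2}).
d·√(n/2) = 0.91 × √(19/2) = 0.91 × 3.082 = 2.805.
z_β = 2.805 − 1.960 = 0.845.
Power = Φ(0.845) = 0.801.

power ≈ 0.80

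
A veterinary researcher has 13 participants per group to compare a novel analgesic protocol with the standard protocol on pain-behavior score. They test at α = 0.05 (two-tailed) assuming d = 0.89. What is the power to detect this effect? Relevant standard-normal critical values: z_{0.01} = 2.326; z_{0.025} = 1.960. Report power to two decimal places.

For two equal groups, power = Φ(d·√(n/2) − z_{α/2}).
d·√(n/2) = 0.89 × √(13/2) = 0.89 × 2.550 = 2.269.
z_β = 2.269 − 1.960 = 0.309.
Power = Φ(0.309) = 0.621.

power ≈ 0.62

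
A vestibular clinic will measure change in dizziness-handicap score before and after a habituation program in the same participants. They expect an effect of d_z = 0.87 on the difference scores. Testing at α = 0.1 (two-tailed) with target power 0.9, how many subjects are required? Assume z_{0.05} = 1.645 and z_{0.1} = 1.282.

n = 12 pairs

For a paired (one-sample on differences) test: n = ((z_{α/2} + z_β) / d)².
z_{α/2} + z_β = 1.645 + 1.282 = 2.927.
n = (2.927 / 0.87)² = 3.364² = 11.32.
Round up.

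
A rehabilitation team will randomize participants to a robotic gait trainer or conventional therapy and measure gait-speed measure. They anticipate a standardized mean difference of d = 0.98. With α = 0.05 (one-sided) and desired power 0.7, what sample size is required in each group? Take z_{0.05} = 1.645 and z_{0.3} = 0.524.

For two independent groups with equal n: n = 2·((z_{α} + z_β) / d)².
z_{α} + z_β = 1.645 + 0.524 = 2.169.
n = 2 × (2.169 / 0.98)² = 2 × 2.213² = 2 × 4.90 = 9.8.
Round up to the next whole participant.

n = 10 per group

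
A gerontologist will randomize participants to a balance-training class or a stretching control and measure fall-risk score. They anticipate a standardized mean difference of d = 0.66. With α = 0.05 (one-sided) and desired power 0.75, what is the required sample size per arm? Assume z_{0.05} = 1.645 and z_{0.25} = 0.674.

n = 25 per group

For two independent groups with equal n: n = 2·((z_{α} + z_β) / d)².
z_{α} + z_β = 1.645 + 0.674 = 2.319.
n = 2 × (2.319 / 0.66)² = 2 × 3.514² = 2 × 12.35 = 24.7.
Round up to the next whole participant.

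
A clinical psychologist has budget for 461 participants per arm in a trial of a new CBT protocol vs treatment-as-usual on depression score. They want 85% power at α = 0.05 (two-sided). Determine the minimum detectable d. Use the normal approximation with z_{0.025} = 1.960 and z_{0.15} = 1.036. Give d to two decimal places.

For two independent groups of n = 461 each: d_min = (z_{α/2} + z_β)·√(2/n).
z-sum = 1.960 + 1.036 = 2.996.
d_min = 2.996 × √(2/461) = 2.996 × 0.0659 = 0.197.

d_min ≈ 0.20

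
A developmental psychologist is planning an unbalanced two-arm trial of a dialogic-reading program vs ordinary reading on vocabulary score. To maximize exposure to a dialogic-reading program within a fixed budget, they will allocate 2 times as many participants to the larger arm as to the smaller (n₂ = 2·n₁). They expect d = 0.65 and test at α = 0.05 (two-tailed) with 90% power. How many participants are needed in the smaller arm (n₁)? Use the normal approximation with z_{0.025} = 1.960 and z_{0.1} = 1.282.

With allocation ratio k = n₂/n₁ = 2, Var(x̄₁−x̄₂) = σ²(1/n₁ + 1/(k·n₁)) = σ²·(k+1)/(k·n₁).
So n₁ = (1 + 1/k)·((z_{α/2} + z_β)/d)² = 1.500 × (3.242/0.65)².
n₁ = 1.500 × 24.88 = 37.3.
Round up: n₁ = 38, giving n₂ = 2 × 38 = 76.

n₁ = 38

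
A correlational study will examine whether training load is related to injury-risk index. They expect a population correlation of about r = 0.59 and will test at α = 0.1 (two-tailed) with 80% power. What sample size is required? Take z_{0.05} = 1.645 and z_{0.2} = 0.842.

n = 17

Fisher's z: C = ½·ln((1+r)/(1−r)) = ½·ln(3.8780) = 0.6777.
n = ((z_{α/2} + z_β)/C)² + 3.
(1.645 + 0.842) / 0.6777 = 2.487 / 0.6777 = 3.670.
n = 3.670² + 3 = 13.47 + 3 = 16.5.
Round up.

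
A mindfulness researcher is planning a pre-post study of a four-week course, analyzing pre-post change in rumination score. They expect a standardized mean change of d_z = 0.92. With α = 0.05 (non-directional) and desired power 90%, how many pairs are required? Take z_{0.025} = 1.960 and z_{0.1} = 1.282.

For a paired (one-sample on differences) test: n = ((z_{α/2} + z_β) / d)².
z_{α/2} + z_β = 1.960 + 1.282 = 3.242.
n = (3.242 / 0.92)² = 3.524² = 12.42.
Round up.

n = 13 pairs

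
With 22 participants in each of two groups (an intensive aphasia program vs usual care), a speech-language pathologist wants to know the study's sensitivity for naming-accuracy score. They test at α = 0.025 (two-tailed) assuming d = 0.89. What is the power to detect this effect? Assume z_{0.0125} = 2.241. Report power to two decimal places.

For two equal groups, power = Φ(d·√(n/2) − z_{α/2}).
d·√(n/2) = 0.89 × √(22/2) = 0.89 × 3.317 = 2.952.
z_β = 2.952 − 2.241 = 0.711.
Power = Φ(0.711) = 0.761.

power ≈ 0.76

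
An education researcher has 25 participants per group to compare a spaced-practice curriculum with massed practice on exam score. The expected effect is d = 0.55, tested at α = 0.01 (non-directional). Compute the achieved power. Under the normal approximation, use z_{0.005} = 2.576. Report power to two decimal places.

power ≈ 0.26

For two equal groups, power = Φ(d·√(n/2) − z_{α/2}).
d·√(n/2) = 0.55 × √(25/2) = 0.55 × 3.536 = 1.945.
z_β = 1.945 − 2.576 = -0.631.
Power = Φ(-0.631) = 0.264.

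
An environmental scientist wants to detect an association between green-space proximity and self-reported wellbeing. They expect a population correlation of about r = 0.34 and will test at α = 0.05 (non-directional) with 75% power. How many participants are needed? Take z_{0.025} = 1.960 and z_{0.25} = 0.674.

Fisher's z: C = ½·ln((1+r)/(1−r)) = ½·ln(2.0303) = 0.3541.
n = ((z_{α/2} + z_β)/C)² + 3.
(1.960 + 0.674) / 0.3541 = 2.634 / 0.3541 = 7.439.
n = 7.439² + 3 = 55.33 + 3 = 58.3.
Round up.

n = 59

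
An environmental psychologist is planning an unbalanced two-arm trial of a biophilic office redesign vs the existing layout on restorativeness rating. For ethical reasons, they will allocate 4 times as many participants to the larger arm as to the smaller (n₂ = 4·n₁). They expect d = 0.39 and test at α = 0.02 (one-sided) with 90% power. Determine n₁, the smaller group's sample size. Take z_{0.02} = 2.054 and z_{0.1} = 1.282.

With allocation ratio k = n₂/n₁ = 4, Var(x̄₁−x̄₂) = σ²(1/n₁ + 1/(k·n₁)) = σ²·(k+1)/(k·n₁).
So n₁ = (1 + 1/k)·((z_{α} + z_β)/d)² = 1.250 × (3.336/0.39)².
n₁ = 1.250 × 73.17 = 91.5.
Round up: n₁ = 92, giving n₂ = 4 × 92 = 368.

n₁ = 92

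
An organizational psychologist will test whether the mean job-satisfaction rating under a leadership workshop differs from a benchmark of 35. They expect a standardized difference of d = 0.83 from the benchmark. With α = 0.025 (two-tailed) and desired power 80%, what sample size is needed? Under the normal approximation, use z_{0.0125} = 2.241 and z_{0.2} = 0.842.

n = 14

For a one-sample test: n = ((z_{α/2} + z_β) / d)².
z_{α/2} + z_β = 2.241 + 0.842 = 3.083.
n = (3.083 / 0.83)² = 3.714² = 13.80.
Round up.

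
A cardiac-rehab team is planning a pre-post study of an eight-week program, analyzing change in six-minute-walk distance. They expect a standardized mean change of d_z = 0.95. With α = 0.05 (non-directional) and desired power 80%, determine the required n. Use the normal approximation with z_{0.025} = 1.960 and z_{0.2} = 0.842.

For a paired (one-sample on differences) test: n = ((z_{α/2} + z_β) / d)².
z_{α/2} + z_β = 1.960 + 0.842 = 2.802.
n = (2.802 / 0.95)² = 2.949² = 8.70.
Round up.

n = 9 pairs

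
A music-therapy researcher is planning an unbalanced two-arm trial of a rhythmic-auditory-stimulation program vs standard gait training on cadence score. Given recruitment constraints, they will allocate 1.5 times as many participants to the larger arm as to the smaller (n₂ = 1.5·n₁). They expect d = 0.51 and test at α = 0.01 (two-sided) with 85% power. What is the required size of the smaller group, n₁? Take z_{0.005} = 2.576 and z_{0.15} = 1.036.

With allocation ratio k = n₂/n₁ = 1.5, Var(x̄₁−x̄₂) = σ²(1/n₁ + 1/(k·n₁)) = σ²·(k+1)/(k·n₁).
So n₁ = (1 + 1/k)·((z_{α/2} + z_β)/d)² = 1.667 × (3.612/0.51)².
n₁ = 1.667 × 50.16 = 83.6.
Round up: n₁ = 84, giving n₂ = 1.5 × 84 = 126.

n₁ = 84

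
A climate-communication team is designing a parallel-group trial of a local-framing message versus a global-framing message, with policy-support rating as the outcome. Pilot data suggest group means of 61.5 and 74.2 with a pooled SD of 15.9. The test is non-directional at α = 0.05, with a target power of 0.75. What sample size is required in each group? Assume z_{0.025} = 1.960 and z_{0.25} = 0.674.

Cohen's d = |M₁ − M₂| / SD_pooled = |61.5 − 74.2| / 15.9 = 12.7 / 15.9 = 0.799.
For two independent groups with equal n: n = 2·((z_{α/2} + z_β) / d)².
z_{α/2} + z_β = 1.960 + 0.674 = 2.634.
n = 2 × (2.634 / 0.799)² = 2 × 3.297² = 2 × 10.87 = 21.7.
Round up to the next whole participant.

n = 22 per group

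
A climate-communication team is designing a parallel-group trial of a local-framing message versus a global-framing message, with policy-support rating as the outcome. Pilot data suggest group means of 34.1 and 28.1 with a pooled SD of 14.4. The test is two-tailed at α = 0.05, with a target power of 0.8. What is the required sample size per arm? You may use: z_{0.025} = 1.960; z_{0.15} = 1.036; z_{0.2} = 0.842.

Cohen's d = |M₁ − M₂| / SD_pooled = |34.1 − 28.1| / 14.4 = 6.0 / 14.4 = 0.417.
For two independent groups with equal n: n = 2·((z_{α/2} + z_β) / d)².
z_{α/2} + z_β = 1.960 + 0.842 = 2.802.
n = 2 × (2.802 / 0.417)² = 2 × 6.719² = 2 × 45.15 = 90.3.
Round up to the next whole participant.

n = 91 per group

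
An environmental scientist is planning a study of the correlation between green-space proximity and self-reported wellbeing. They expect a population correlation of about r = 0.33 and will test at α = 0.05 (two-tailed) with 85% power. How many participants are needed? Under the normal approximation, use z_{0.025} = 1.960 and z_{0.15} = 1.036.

Fisher's z: C = ½·ln((1+r)/(1−r)) = ½·ln(1.9851) = 0.3428.
n = ((z_{α/2} + z_β)/C)² + 3.
(1.960 + 1.036) / 0.3428 = 2.996 / 0.3428 = 8.740.
n = 8.740² + 3 = 76.38 + 3 = 79.4.
Round up.

n = 80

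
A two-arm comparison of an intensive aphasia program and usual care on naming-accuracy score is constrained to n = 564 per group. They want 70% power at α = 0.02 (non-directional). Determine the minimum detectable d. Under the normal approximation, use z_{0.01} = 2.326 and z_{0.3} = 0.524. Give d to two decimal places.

d_min ≈ 0.17

For two independent groups of n = 564 each: d_min = (z_{α/2} + z_β)·√(2/n).
z-sum = 2.326 + 0.524 = 2.850.
d_min = 2.850 × √(2/564) = 2.850 × 0.0595 = 0.170.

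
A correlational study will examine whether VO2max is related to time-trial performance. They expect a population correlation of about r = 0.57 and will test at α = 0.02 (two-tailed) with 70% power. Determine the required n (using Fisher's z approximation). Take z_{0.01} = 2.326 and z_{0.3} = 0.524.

Fisher's z: C = ½·ln((1+r)/(1−r)) = ½·ln(3.6512) = 0.6475.
n = ((z_{α/2} + z_β)/C)² + 3.
(2.326 + 0.524) / 0.6475 = 2.850 / 0.6475 = 4.402.
n = 4.402² + 3 = 19.37 + 3 = 22.4.
Round up.

n = 23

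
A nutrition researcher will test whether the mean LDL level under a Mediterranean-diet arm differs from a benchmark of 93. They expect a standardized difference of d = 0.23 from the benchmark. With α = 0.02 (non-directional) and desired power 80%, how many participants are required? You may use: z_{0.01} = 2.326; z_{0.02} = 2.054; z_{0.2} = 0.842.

n = 190

For a one-sample test: n = ((z_{α/2} + z_β) / d)².
z_{α/2} + z_β = 2.326 + 0.842 = 3.168.
n = (3.168 / 0.23)² = 13.774² = 189.72.
Round up.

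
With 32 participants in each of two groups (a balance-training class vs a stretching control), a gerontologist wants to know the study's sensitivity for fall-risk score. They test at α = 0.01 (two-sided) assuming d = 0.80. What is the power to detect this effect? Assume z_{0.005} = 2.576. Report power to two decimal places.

For two equal groups, power = Φ(d·√(n/2) − z_{α/2}).
d·√(n/2) = 0.80 × √(32/2) = 0.80 × 4.000 = 3.200.
z_β = 3.200 − 2.576 = 0.624.
Power = Φ(0.624) = 0.734.

power ≈ 0.73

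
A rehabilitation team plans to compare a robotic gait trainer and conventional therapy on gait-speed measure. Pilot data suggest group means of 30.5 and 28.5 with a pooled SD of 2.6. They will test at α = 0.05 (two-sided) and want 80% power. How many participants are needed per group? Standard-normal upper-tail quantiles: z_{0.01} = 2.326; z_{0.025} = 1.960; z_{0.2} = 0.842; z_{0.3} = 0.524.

Cohen's d = |M₁ − M₂| / SD_pooled = |30.5 − 28.5| / 2.6 = 2.0 / 2.6 = 0.769.
For two independent groups with equal n: n = 2·((z_{α/2} + z_β) / d)².
z_{α/2} + z_β = 1.960 + 0.842 = 2.802.
n = 2 × (2.802 / 0.769)² = 2 × 3.644² = 2 × 13.28 = 26.6.
Round up to the next whole participant.

n = 27 per group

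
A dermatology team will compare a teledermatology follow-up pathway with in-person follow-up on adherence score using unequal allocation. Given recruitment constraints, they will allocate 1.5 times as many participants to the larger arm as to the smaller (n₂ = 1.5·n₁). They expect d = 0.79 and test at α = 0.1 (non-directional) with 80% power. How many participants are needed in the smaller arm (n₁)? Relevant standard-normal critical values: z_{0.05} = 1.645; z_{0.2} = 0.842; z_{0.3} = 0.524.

With allocation ratio k = n₂/n₁ = 1.5, Var(x̄₁−x̄₂) = σ²(1/n₁ + 1/(k·n₁)) = σ²·(k+1)/(k·n₁).
So n₁ = (1 + 1/k)·((z_{α/2} + z_β)/d)² = 1.667 × (2.487/0.79)².
n₁ = 1.667 × 9.91 = 16.5.
Round up: n₁ = 17, giving n₂ = ⌈1.5 × 17⌉ = ⌈25.5⌉ = 26.

n₁ = 17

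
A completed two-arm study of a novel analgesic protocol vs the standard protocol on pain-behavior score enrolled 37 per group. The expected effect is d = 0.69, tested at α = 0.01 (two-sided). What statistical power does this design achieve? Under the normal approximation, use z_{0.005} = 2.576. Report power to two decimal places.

For two equal groups, power = Φ(d·√(n/2) − z_{α/2}).
d·√(n/2) = 0.69 × √(37/2) = 0.69 × 4.301 = 2.968.
z_β = 2.968 − 2.576 = 0.392.
Power = Φ(0.392) = 0.652.

power ≈ 0.65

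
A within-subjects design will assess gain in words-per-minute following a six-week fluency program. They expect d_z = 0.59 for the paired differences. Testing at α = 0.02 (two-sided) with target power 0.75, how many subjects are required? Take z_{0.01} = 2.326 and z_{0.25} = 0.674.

n = 26 pairs

For a paired (one-sample on differences) test: n = ((z_{α/2} + z_β) / d)².
z_{α/2} + z_β = 2.326 + 0.674 = 3.000.
n = (3.000 / 0.59)² = 5.085² = 25.85.
Round up.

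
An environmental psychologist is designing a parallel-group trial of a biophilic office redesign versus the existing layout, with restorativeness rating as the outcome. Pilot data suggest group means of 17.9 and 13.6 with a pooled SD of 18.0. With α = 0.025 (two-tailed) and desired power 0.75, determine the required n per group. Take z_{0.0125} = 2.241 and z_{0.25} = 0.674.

n = 298 per group

Cohen's d = |M₁ − M₂| / SD_pooled = |17.9 − 13.6| / 18.0 = 4.3 / 18.0 = 0.239.
For two independent groups with equal n: n = 2·((z_{α/2} + z_β) / d)².
z_{α/2} + z_β = 2.241 + 0.674 = 2.915.
n = 2 × (2.915 / 0.239)² = 2 × 12.197² = 2 × 148.76 = 297.5.
Round up to the next whole participant.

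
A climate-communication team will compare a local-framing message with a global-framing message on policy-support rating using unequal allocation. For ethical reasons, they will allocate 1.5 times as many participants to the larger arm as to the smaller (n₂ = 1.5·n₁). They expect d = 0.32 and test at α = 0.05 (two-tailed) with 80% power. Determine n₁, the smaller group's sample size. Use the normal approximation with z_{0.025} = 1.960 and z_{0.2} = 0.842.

With allocation ratio k = n₂/n₁ = 1.5, Var(x̄₁−x̄₂) = σ²(1/n₁ + 1/(k·n₁)) = σ²·(k+1)/(k·n₁).
So n₁ = (1 + 1/k)·((z_{α/2} + z_β)/d)² = 1.667 × (2.802/0.32)².
n₁ = 1.667 × 76.67 = 127.8.
Round up: n₁ = 128, giving n₂ = 1.5 × 128 = 192.

n₁ = 128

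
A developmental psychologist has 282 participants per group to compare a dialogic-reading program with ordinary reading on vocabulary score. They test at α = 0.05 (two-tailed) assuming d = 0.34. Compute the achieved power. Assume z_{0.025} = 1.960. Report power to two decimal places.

power ≈ 0.98

For two equal groups, power = Φ(d·√(n/2) − z_{α/2}).
d·√(n/2) = 0.34 × √(282/2) = 0.34 × 11.874 = 4.037.
z_β = 4.037 − 1.960 = 2.077.
Power = Φ(2.077) = 0.981.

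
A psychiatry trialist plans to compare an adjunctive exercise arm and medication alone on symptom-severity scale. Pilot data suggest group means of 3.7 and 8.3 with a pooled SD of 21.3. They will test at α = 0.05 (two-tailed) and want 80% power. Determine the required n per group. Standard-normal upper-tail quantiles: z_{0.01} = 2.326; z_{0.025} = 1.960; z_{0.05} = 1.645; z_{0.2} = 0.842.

Cohen's d = |M₁ − M₂| / SD_pooled = |3.7 − 8.3| / 21.3 = 4.6 / 21.3 = 0.216.
For two independent groups with equal n: n = 2·((z_{α/2} + z_β) / d)².
z_{α/2} + z_β = 1.960 + 0.842 = 2.802.
n = 2 × (2.802 / 0.216)² = 2 × 12.972² = 2 × 168.28 = 336.6.
Round up to the next whole participant.

n = 337 per group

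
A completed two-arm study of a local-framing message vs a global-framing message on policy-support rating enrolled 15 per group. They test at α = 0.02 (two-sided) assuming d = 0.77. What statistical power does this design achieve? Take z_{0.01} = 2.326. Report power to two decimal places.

For two equal groups, power = Φ(d·√(n/2) − z_{α/2}).
d·√(n/2) = 0.77 × √(15/2) = 0.77 × 2.739 = 2.109.
z_β = 2.109 − 2.326 = -0.217.
Power = Φ(-0.217) = 0.414.

power ≈ 0.41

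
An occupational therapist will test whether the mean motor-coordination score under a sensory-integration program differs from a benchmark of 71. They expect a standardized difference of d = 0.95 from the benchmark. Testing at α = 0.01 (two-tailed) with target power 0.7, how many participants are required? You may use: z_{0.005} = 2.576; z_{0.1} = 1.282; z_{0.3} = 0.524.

n = 11

For a one-sample test: n = ((z_{α/2} + z_β) / d)².
z_{α/2} + z_β = 2.576 + 0.524 = 3.100.
n = (3.100 / 0.95)² = 3.263² = 10.65.
Round up.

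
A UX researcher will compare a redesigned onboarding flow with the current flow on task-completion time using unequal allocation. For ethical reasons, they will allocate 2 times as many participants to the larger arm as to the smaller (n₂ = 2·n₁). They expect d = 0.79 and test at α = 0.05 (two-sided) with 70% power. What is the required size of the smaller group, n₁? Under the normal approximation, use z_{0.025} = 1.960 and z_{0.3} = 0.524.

n₁ = 15

With allocation ratio k = n₂/n₁ = 2, Var(x̄₁−x̄₂) = σ²(1/n₁ + 1/(k·n₁)) = σ²·(k+1)/(k·n₁).
So n₁ = (1 + 1/k)·((z_{α/2} + z_β)/d)² = 1.500 × (2.484/0.79)².
n₁ = 1.500 × 9.89 = 14.8.
Round up: n₁ = 15, giving n₂ = 2 × 15 = 30.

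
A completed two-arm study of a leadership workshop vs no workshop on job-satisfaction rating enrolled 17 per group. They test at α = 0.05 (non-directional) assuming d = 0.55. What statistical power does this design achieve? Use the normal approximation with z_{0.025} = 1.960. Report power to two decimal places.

power ≈ 0.36

For two equal groups, power = Φ(d·√(n/2) − z_{α/2}).
d·√(n/2) = 0.55 × √(17/2) = 0.55 × 2.915 = 1.604.
z_β = 1.604 − 1.960 = -0.356.
Power = Φ(-0.356) = 0.361.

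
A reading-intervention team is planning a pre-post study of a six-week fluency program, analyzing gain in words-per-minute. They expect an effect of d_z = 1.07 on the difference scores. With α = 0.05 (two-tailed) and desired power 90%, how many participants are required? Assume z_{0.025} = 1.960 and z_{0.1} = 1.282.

n = 10 pairs

For a paired (one-sample on differences) test: n = ((z_{α/2} + z_β) / d)².
z_{α/2} + z_β = 1.960 + 1.282 = 3.242.
n = (3.242 / 1.07)² = 3.030² = 9.18.
Round up.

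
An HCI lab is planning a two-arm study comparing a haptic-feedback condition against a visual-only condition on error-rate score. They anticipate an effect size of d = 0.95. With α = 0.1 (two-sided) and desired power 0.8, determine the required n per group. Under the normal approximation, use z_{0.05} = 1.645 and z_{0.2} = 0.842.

n = 14 per group

For two independent groups with equal n: n = 2·((z_{α/2} + z_β) / d)².
z_{α/2} + z_β = 1.645 + 0.842 = 2.487.
n = 2 × (2.487 / 0.95)² = 2 × 2.618² = 2 × 6.85 = 13.7.
Round up to the next whole participant.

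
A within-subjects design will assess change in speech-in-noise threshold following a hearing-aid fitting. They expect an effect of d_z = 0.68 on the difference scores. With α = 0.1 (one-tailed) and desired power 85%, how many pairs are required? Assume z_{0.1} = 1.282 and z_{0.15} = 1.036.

n = 12 pairs

For a paired (one-sample on differences) test: n = ((z_{α} + z_β) / d)².
z_{α} + z_β = 1.282 + 1.036 = 2.318.
n = (2.318 / 0.68)² = 3.409² = 11.62.
Round up.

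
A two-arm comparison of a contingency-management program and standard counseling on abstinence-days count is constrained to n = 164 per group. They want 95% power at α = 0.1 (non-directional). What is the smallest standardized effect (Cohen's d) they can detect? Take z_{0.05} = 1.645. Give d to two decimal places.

For two independent groups of n = 164 each: d_min = (z_{α/2} + z_β)·√(2/n).
z-sum = 1.645 + 1.645 = 3.290.
d_min = 3.290 × √(2/164) = 3.290 × 0.1104 = 0.363.

d_min ≈ 0.36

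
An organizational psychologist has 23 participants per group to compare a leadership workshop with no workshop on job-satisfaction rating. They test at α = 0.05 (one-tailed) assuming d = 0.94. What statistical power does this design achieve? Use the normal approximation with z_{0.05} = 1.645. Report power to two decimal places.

power ≈ 0.94

For two equal groups, power = Φ(d·√(n/2) − z_{α}).
d·√(n/2) = 0.94 × √(23/2) = 0.94 × 3.391 = 3.188.
z_β = 3.188 − 1.645 = 1.543.
Power = Φ(1.543) = 0.939.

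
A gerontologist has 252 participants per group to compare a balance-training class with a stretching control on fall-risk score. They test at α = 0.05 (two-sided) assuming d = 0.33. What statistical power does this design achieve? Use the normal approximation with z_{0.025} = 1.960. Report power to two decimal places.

power ≈ 0.96

For two equal groups, power = Φ(d·√(n/2) − z_{α/2}).
d·√(n/2) = 0.33 × √(252/2) = 0.33 × 11.225 = 3.704.
z_β = 3.704 − 1.960 = 1.744.
Power = Φ(1.744) = 0.959.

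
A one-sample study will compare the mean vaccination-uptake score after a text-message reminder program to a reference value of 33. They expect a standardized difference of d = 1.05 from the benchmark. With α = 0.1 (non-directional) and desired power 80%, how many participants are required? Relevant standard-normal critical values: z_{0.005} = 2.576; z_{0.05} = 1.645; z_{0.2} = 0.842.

For a one-sample test: n = ((z_{α/2} + z_β) / d)².
z_{α/2} + z_β = 1.645 + 0.842 = 2.487.
n = (2.487 / 1.05)² = 2.369² = 5.61.
Round up.

n = 6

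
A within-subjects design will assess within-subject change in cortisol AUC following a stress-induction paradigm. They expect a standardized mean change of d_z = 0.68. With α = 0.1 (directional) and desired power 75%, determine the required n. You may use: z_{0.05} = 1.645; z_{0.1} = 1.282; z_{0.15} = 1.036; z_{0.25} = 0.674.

n = 9 pairs

For a paired (one-sample on differences) test: n = ((z_{α} + z_β) / d)².
z_{α} + z_β = 1.282 + 0.674 = 1.956.
n = (1.956 / 0.68)² = 2.876² = 8.27.
Round up.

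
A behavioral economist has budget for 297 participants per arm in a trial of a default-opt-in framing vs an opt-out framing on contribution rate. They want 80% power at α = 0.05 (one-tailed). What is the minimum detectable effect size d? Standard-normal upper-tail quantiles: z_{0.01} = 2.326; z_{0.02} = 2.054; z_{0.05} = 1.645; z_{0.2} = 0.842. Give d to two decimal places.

d_min ≈ 0.20

For two independent groups of n = 297 each: d_min = (z_{α} + z_β)·√(2/n).
z-sum = 1.645 + 0.842 = 2.487.
d_min = 2.487 × √(2/297) = 2.487 × 0.0821 = 0.204.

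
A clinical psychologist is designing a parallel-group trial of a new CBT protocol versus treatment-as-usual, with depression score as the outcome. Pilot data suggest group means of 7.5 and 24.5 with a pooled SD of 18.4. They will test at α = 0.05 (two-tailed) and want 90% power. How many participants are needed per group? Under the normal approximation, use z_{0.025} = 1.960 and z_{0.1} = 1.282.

Cohen's d = |M₁ − M₂| / SD_pooled = |7.5 − 24.5| / 18.4 = 17.0 / 18.4 = 0.924.
For two independent groups with equal n: n = 2·((z_{α/2} + z_β) / d)².
z_{α/2} + z_β = 1.960 + 1.282 = 3.242.
n = 2 × (3.242 / 0.924)² = 2 × 3.509² = 2 × 12.31 = 24.6.
Round up to the next whole participant.

n = 25 per group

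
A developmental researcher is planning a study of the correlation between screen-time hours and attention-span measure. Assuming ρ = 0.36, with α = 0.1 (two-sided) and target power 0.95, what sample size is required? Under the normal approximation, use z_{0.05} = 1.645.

n = 80

Fisher's z: C = ½·ln((1+r)/(1−r)) = ½·ln(2.1250) = 0.3769.
n = ((z_{α/2} + z_β)/C)² + 3.
(1.645 + 1.645) / 0.3769 = 3.290 / 0.3769 = 8.729.
n = 8.729² + 3 = 76.20 + 3 = 79.2.
Round up.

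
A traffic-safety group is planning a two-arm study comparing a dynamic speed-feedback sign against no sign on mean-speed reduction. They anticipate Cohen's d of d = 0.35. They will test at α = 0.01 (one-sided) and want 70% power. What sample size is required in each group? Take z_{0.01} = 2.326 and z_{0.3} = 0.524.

n = 133 per group

For two independent groups with equal n: n = 2·((z_{α} + z_β) / d)².
z_{α} + z_β = 2.326 + 0.524 = 2.850.
n = 2 × (2.850 / 0.35)² = 2 × 8.143² = 2 × 66.31 = 132.6.
Round up to the next whole participant.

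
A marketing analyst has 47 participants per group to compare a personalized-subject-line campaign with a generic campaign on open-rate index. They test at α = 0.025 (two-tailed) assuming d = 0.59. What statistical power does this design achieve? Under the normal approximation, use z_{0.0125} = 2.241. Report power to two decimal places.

power ≈ 0.73

For two equal groups, power = Φ(d·√(n/2) − z_{α/2}).
d·√(n/2) = 0.59 × √(47/2) = 0.59 × 4.848 = 2.860.
z_β = 2.860 − 2.241 = 0.619.
Power = Φ(0.619) = 0.732.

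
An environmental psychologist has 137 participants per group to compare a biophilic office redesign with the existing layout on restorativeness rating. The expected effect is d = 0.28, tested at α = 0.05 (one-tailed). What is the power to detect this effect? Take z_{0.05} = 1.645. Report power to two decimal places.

For two equal groups, power = Φ(d·√(n/2) − z_{α}).
d·√(n/2) = 0.28 × √(137/2) = 0.28 × 8.276 = 2.317.
z_β = 2.317 − 1.645 = 0.672.
Power = Φ(0.672) = 0.749.

power ≈ 0.75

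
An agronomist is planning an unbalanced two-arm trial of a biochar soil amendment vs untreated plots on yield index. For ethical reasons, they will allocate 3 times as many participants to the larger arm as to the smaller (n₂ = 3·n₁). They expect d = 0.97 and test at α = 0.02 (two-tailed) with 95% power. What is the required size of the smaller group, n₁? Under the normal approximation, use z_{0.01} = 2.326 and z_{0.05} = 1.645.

n₁ = 23

With allocation ratio k = n₂/n₁ = 3, Var(x̄₁−x̄₂) = σ²(1/n₁ + 1/(k·n₁)) = σ²·(k+1)/(k·n₁).
So n₁ = (1 + 1/k)·((z_{α/2} + z_β)/d)² = 1.333 × (3.971/0.97)².
n₁ = 1.333 × 16.76 = 22.3.
Round up: n₁ = 23, giving n₂ = 3 × 23 = 69.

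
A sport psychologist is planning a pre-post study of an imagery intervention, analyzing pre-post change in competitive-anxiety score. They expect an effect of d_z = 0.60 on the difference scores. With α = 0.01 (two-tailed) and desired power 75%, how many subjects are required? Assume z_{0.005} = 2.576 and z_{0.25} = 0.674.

n = 30 pairs

For a paired (one-sample on differences) test: n = ((z_{α/2} + z_β) / d)².
z_{α/2} + z_β = 2.576 + 0.674 = 3.250.
n = (3.250 / 0.60)² = 5.417² = 29.34.
Round up.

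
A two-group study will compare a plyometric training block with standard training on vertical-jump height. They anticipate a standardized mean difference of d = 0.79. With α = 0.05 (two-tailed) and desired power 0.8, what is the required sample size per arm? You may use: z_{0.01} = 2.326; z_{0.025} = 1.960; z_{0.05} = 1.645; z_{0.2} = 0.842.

n = 26 per group

For two independent groups with equal n: n = 2·((z_{α/2} + z_β) / d)².
z_{α/2} + z_β = 1.960 + 0.842 = 2.802.
n = 2 × (2.802 / 0.79)² = 2 × 3.547² = 2 × 12.58 = 25.2.
Round up to the next whole participant.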